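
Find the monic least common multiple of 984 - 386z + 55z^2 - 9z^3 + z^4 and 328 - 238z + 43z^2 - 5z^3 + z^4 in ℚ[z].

By polynomial division,
  z^4 - 9z^3 + 55z^2 - 386z + 984 = (z^4 - 5z^3 + 43z^2 - 238z + 328) + (-4z^3 + 12z^2 - 148z + 656)
  z^4 - 5z^3 + 43z^2 - 238z + 328 = (-(1/4)z + 1/2)(-4z^3 + 12z^2 - 148z + 656) + (0)
Last nonzero remainder: -4z^3 + 12z^2 - 148z + 656. Dividing through by -4 gives the monic gcd z^3 - 3z^2 + 37z - 164.
Then lcm(f, g) = f·g / gcd(f, g); expanding and making the result monic gives the answer.

-1968 + 1756z - 496z^2 + 73z^3 - 11z^4 + z^5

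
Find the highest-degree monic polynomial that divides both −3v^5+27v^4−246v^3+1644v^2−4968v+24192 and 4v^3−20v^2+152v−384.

Apply the Euclidean algorithm:
  −3v^5+27v^4−246v^3+1644v^2−4968v+24192 = (−(3/4)v^2+3v−18)(4v^3−20v^2+152v−384) + (540v^2−1080v+17280)
  4v^3−20v^2+152v−384 = ((1/135)v−1/45)(540v^2−1080v+17280) + (0)
Last nonzero remainder: 540v^2−1080v+17280. Dividing through by 540 gives the monic gcd v^2−2v+32.

v^2−2v+32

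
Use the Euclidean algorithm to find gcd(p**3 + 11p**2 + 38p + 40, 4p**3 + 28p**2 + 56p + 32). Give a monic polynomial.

Euclidean algorithm in ℚ[p]:
  p**3 + 11p**2 + 38p + 40 = (1/4)(4p**3 + 28p**2 + 56p + 32) + (4p**2 + 24p + 32)
  4p**3 + 28p**2 + 56p + 32 = (p + 1)(4p**2 + 24p + 32) + (0)
Last nonzero remainder: 4p**2 + 24p + 32. Dividing through by 4 gives the monic gcd p**2 + 6p + 8.

p**2 + 6p + 8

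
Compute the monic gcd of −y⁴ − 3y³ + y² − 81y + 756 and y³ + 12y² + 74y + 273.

y + 7

Apply the Euclidean algorithm:
  −y⁴ − 3y³ + y² − 81y + 756 = (−y + 9)(y³ + 12y² + 74y + 273) + (−33y² − 474y − 1701)
  y³ + 12y² + 74y + 273 = (−(1/33)y + 26/363)(−33y² − 474y − 1701) + ((6825/121)y + 47775/121)
  −33y² − 474y − 1701 = (−(1331/2275)y − 9801/2275)((6825/121)y + 47775/121) + (0)
Last nonzero remainder: (6825/121)y + 47775/121. Dividing through by 6825/121 gives the monic gcd y + 7.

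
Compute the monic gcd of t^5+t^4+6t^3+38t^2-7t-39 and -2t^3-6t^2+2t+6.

t^3+3t^2-t-3

Repeated division with remainder:
  t^5+t^4+6t^3+38t^2-7t-39 = (-(1/2)t^2+t-13/2)(-2t^3-6t^2+2t+6) + (0)
Last nonzero remainder: -2t^3-6t^2+2t+6. Dividing through by -2 gives the monic gcd t^3+3t^2-t-3.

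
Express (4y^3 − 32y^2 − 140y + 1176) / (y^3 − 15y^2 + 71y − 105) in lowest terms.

(4y^2 − 4y − 168)/(y^2 − 8y + 15)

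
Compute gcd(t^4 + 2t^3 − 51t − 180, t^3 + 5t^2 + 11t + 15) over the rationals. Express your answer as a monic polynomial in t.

t + 3

Euclidean algorithm in ℚ[t]:
  t^4 + 2t^3 − 51t − 180 = (t − 3)(t^3 + 5t^2 + 11t + 15) + (4t^2 − 33t − 135)
  t^3 + 5t^2 + 11t + 15 = ((1/4)t + 53/16)(4t^2 − 33t − 135) + ((2465/16)t + 7395/16)
  4t^2 − 33t − 135 = ((64/2465)t − 144/493)((2465/16)t + 7395/16) + (0)
Last nonzero remainder: (2465/16)t + 7395/16. Dividing through by 2465/16 gives the monic gcd t + 3.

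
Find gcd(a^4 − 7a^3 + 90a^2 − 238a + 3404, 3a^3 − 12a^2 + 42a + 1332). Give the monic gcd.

a^2 − 10a + 74

Repeated division with remainder:
  a^4 − 7a^3 + 90a^2 − 238a + 3404 = ((1/3)a − 1)(3a^3 − 12a^2 + 42a + 1332) + (64a^2 − 640a + 4736)
  3a^3 − 12a^2 + 42a + 1332 = ((3/64)a + 9/32)(64a^2 − 640a + 4736) + (0)
Last nonzero remainder: 64a^2 − 640a + 4736. Dividing through by 64 gives the monic gcd a^2 − 10a + 74.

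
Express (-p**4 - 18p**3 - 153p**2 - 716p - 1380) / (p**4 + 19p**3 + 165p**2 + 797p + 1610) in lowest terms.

(-p - 6)/(p + 7)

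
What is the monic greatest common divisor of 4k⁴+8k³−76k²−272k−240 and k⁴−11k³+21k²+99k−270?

k²−2k−15

By polynomial division,
  4k⁴+8k³−76k²−272k−240 = (4)(k⁴−11k³+21k²+99k−270) + (52k³−160k²−668k+840)
  k⁴−11k³+21k²+99k−270 = ((1/52)k−103/676)(52k³−160k²−668k+840) + ((1600/169)k²−(3200/169)k−24000/169)
  52k³−160k²−668k+840 = ((2197/400)k−1183/200)((1600/169)k²−(3200/169)k−24000/169) + (0)
Last nonzero remainder: (1600/169)k²−(3200/169)k−24000/169. Dividing through by 1600/169 gives the monic gcd k²−2k−15.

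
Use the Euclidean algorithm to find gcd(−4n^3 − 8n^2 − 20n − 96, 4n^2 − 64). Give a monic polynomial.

1

By polynomial division,
  −4n^3 − 8n^2 − 20n − 96 = (−n − 2)(4n^2 − 64) + (−84n − 224)
  4n^2 − 64 = (−(1/21)n + 8/63)(−84n − 224) + (−320/9)
  −84n − 224 = ((189/80)n + 63/10)(−320/9) + (0)
The last nonzero remainder is the constant −320/9, so the polynomials are coprime and gcd = 1.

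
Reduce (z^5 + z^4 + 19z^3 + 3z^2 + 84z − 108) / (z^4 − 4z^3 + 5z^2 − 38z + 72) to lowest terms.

(z^3 − z^2 + 12z − 12)/(z^2 − 6z + 8)

Apply the Euclidean algorithm:
  z^5 + z^4 + 19z^3 + 3z^2 + 84z − 108 = (z + 5)(z^4 − 4z^3 + 5z^2 − 38z + 72) + (34z^3 + 16z^2 + 202z − 468)
  z^4 − 4z^3 + 5z^2 − 38z + 72 = ((1/34)z − 38/289)(34z^3 + 16z^2 + 202z − 468) + ((336/289)z^2 + (672/289)z + 3024/289)
  34z^3 + 16z^2 + 202z − 468 = ((4913/168)z − 3757/84)((336/289)z^2 + (672/289)z + 3024/289) + (0)
Last nonzero remainder: (336/289)z^2 + (672/289)z + 3024/289. Dividing through by 336/289 gives the monic gcd z^2 + 2z + 9.
Cancel z^2 + 2z + 9 from numerator and denominator to get the reduced form.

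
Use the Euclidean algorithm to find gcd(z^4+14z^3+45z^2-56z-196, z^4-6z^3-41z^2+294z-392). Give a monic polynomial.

z^2+5z-14

By polynomial division,
  z^4+14z^3+45z^2-56z-196 = (z^4-6z^3-41z^2+294z-392) + (20z^3+86z^2-350z+196)
  z^4-6z^3-41z^2+294z-392 = ((1/20)z-103/200)(20z^3+86z^2-350z+196) + ((2079/100)z^2+(2079/20)z-14553/50)
  20z^3+86z^2-350z+196 = ((2000/2079)z-200/297)((2079/100)z^2+(2079/20)z-14553/50) + (0)
Last nonzero remainder: (2079/100)z^2+(2079/20)z-14553/50. Dividing through by 2079/100 gives the monic gcd z^2+5z-14.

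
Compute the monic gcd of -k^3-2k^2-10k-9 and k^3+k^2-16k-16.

k+1

Repeated division with remainder:
  -k^3-2k^2-10k-9 = (-1)(k^3+k^2-16k-16) + (-k^2-26k-25)
  k^3+k^2-16k-16 = (-k+25)(-k^2-26k-25) + (609k+609)
  -k^2-26k-25 = (-(1/609)k-25/609)(609k+609) + (0)
Last nonzero remainder: 609k+609. Dividing through by 609 gives the monic gcd k+1.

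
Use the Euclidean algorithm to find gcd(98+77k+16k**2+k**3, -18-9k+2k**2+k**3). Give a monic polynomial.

2+k

Repeated division with remainder:
  k**3+16k**2+77k+98 = (k**3+2k**2-9k-18) + (14k**2+86k+116)
  k**3+2k**2-9k-18 = ((1/14)k-29/98)(14k**2+86k+116) + ((400/49)k+800/49)
  14k**2+86k+116 = ((343/200)k+1421/200)((400/49)k+800/49) + (0)
Last nonzero remainder: (400/49)k+800/49. Dividing through by 400/49 gives the monic gcd k+2.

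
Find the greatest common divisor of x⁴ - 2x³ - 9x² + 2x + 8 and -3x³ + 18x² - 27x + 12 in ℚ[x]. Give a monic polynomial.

x² - 5x + 4

Repeated division with remainder:
  x⁴ - 2x³ - 9x² + 2x + 8 = (-(1/3)x - 4/3)(-3x³ + 18x² - 27x + 12) + (6x² - 30x + 24)
  -3x³ + 18x² - 27x + 12 = (-(1/2)x + 1/2)(6x² - 30x + 24) + (0)
Last nonzero remainder: 6x² - 30x + 24. Dividing through by 6 gives the monic gcd x² - 5x + 4.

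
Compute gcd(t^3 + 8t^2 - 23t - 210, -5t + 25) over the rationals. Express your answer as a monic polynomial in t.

t - 5

By polynomial division,
  t^3 + 8t^2 - 23t - 210 = (-(1/5)t^2 - (13/5)t - 42/5)(-5t + 25) + (0)
Last nonzero remainder: -5t + 25. Dividing through by -5 gives the monic gcd t - 5.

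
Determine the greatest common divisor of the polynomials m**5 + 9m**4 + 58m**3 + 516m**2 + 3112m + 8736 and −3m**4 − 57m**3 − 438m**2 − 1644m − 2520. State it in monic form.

m**3 + 14m**2 + 76m + 168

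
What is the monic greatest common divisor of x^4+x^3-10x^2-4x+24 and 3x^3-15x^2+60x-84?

x-2

Euclidean algorithm in ℚ[x]:
  x^4+x^3-10x^2-4x+24 = ((1/3)x+2)(3x^3-15x^2+60x-84) + (-96x+192)
  3x^3-15x^2+60x-84 = (-(1/32)x^2+(3/32)x-7/16)(-96x+192) + (0)
Last nonzero remainder: -96x+192. Dividing through by -96 gives the monic gcd x-2.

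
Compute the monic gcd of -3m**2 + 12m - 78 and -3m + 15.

Apply the Euclidean algorithm:
  -3m**2 + 12m - 78 = (m + 1)(-3m + 15) + (-93)
  -3m + 15 = ((1/31)m - 5/31)(-93) + (0)
The last nonzero remainder is the constant -93, so the polynomials are coprime and gcd = 1.

1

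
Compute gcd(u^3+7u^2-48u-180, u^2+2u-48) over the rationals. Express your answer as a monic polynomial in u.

By polynomial division,
  u^3+7u^2-48u-180 = (u+5)(u^2+2u-48) + (-10u+60)
  u^2+2u-48 = (-(1/10)u-4/5)(-10u+60) + (0)
Last nonzero remainder: -10u+60. Dividing through by -10 gives the monic gcd u-6.

u-6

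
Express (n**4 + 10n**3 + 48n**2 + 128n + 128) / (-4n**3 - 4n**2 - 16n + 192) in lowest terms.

(-n**2 - 6n - 8)/(4n - 12)

Euclidean algorithm in ℚ[n]:
  n**4 + 10n**3 + 48n**2 + 128n + 128 = (-(1/4)n - 9/4)(-4n**3 - 4n**2 - 16n + 192) + (35n**2 + 140n + 560)
  -4n**3 - 4n**2 - 16n + 192 = (-(4/35)n + 12/35)(35n**2 + 140n + 560) + (0)
Last nonzero remainder: 35n**2 + 140n + 560. Dividing through by 35 gives the monic gcd n**2 + 4n + 16.
Cancel n**2 + 4n + 16 from numerator and denominator to get the reduced form.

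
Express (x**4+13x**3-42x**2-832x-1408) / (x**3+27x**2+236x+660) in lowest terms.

(x**3+2x**2-64x-128)/(x**2+16x+60)

Apply the Euclidean algorithm:
  x**4+13x**3-42x**2-832x-1408 = (x-14)(x**3+27x**2+236x+660) + (100x**2+1812x+7832)
  x**3+27x**2+236x+660 = ((1/100)x+111/1250)(100x**2+1812x+7832) + (-(2016/625)x-22176/625)
  100x**2+1812x+7832 = (-(15625/504)x-55625/252)(-(2016/625)x-22176/625) + (0)
Last nonzero remainder: -(2016/625)x-22176/625. Dividing through by -2016/625 gives the monic gcd x+11.
Cancel x+11 from numerator and denominator to get the reduced form.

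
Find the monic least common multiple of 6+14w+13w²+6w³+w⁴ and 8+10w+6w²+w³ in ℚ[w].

24+62w+66w²+37w³+10w⁴+w⁵

Repeated division with remainder:
  w⁴+6w³+13w²+14w+6 = (w)(w³+6w²+10w+8) + (3w²+6w+6)
  w³+6w²+10w+8 = ((1/3)w+4/3)(3w²+6w+6) + (0)
Last nonzero remainder: 3w²+6w+6. Dividing through by 3 gives the monic gcd w²+2w+2.
Then lcm(f, g) = f·g / gcd(f, g); expanding and making the result monic gives the answer.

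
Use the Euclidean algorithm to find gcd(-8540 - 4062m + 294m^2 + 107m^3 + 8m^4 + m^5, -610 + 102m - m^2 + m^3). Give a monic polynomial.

-610 + 102m - m^2 + m^3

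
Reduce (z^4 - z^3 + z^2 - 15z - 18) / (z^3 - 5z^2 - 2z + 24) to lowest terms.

(z^3 + 2z^2 + 7z + 6)/(z^2 - 2z - 8)

Euclidean algorithm in ℚ[z]:
  z^4 - z^3 + z^2 - 15z - 18 = (z + 4)(z^3 - 5z^2 - 2z + 24) + (23z^2 - 31z - 114)
  z^3 - 5z^2 - 2z + 24 = ((1/23)z - 84/529)(23z^2 - 31z - 114) + (-(1040/529)z + 3120/529)
  23z^2 - 31z - 114 = (-(12167/1040)z - 10051/520)(-(1040/529)z + 3120/529) + (0)
Last nonzero remainder: -(1040/529)z + 3120/529. Dividing through by -1040/529 gives the monic gcd z - 3.
Cancel z - 3 from numerator and denominator to get the reduced form.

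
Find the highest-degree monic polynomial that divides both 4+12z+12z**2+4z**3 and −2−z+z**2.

Euclidean algorithm in ℚ[z]:
  4z**3+12z**2+12z+4 = (4z+16)(z**2−z−2) + (36z+36)
  z**2−z−2 = ((1/36)z−1/18)(36z+36) + (0)
Last nonzero remainder: 36z+36. Dividing through by 36 gives the monic gcd z+1.

1+z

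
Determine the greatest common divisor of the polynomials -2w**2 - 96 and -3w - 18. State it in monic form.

1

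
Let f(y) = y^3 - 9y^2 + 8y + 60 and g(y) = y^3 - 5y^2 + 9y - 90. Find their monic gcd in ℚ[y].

Euclidean algorithm in ℚ[y]:
  y^3 - 9y^2 + 8y + 60 = (y^3 - 5y^2 + 9y - 90) + (-4y^2 - y + 150)
  y^3 - 5y^2 + 9y - 90 = (-(1/4)y + 21/16)(-4y^2 - y + 150) + ((765/16)y - 2295/8)
  -4y^2 - y + 150 = (-(64/765)y - 80/153)((765/16)y - 2295/8) + (0)
Last nonzero remainder: (765/16)y - 2295/8. Dividing through by 765/16 gives the monic gcd y - 6.

y - 6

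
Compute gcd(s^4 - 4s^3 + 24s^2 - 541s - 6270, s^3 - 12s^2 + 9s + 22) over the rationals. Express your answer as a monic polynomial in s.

Repeated division with remainder:
  s^4 - 4s^3 + 24s^2 - 541s - 6270 = (s + 8)(s^3 - 12s^2 + 9s + 22) + (111s^2 - 635s - 6446)
  s^3 - 12s^2 + 9s + 22 = ((1/111)s - 697/12321)(111s^2 - 635s - 6446) + ((383800/12321)s - 4221800/12321)
  111s^2 - 635s - 6446 = ((1367631/383800)s + 3610053/191900)((383800/12321)s - 4221800/12321) + (0)
Last nonzero remainder: (383800/12321)s - 4221800/12321. Dividing through by 383800/12321 gives the monic gcd s - 11.

s - 11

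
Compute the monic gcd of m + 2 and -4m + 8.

1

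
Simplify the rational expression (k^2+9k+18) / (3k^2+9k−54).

(k+3)/(3k−9)

Euclidean algorithm in ℚ[k]:
  k^2+9k+18 = (1/3)(3k^2+9k−54) + (6k+36)
  3k^2+9k−54 = ((1/2)k−3/2)(6k+36) + (0)
Last nonzero remainder: 6k+36. Dividing through by 6 gives the monic gcd k+6.
Cancel k+6 from numerator and denominator to get the reduced form.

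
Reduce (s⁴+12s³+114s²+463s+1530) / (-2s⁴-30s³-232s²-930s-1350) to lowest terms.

Euclidean algorithm in ℚ[s]:
  s⁴+12s³+114s²+463s+1530 = (-1/2)(-2s⁴-30s³-232s²-930s-1350) + (-3s³-2s²-2s+855)
  -2s⁴-30s³-232s²-930s-1350 = ((2/3)s+86/9)(-3s³-2s²-2s+855) + (-(1904/9)s²-(13328/9)s-9520)
  -3s³-2s²-2s+855 = ((27/1904)s-171/1904)(-(1904/9)s²-(13328/9)s-9520) + (0)
Last nonzero remainder: -(1904/9)s²-(13328/9)s-9520. Dividing through by -1904/9 gives the monic gcd s²+7s+45.
Cancel s²+7s+45 from numerator and denominator to get the reduced form.

(-s²-5s-34)/(2s²+16s+30)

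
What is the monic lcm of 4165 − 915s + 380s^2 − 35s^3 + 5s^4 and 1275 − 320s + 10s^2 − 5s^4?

−12495 + 4411s − 673s^2 + 74s^3 + 47s^4 − 5s^5 + s^6

Apply the Euclidean algorithm:
  5s^4 − 35s^3 + 380s^2 − 915s + 4165 = (−1)(−5s^4 + 10s^2 − 320s + 1275) + (−35s^3 + 390s^2 − 1235s + 5440)
  −5s^4 + 10s^2 − 320s + 1275 = ((1/7)s + 78/49)(−35s^3 + 390s^2 − 1235s + 5440) + (−(21285/49)s^2 + (42570/49)s − 361845/49)
  −35s^3 + 390s^2 − 1235s + 5440 = ((343/4257)s − 3136/4257)(−(21285/49)s^2 + (42570/49)s − 361845/49) + (0)
Last nonzero remainder: −(21285/49)s^2 + (42570/49)s − 361845/49. Dividing through by −21285/49 gives the monic gcd s^2 − 2s + 17.
Then lcm(f, g) = f·g / gcd(f, g); expanding and making the result monic gives the answer.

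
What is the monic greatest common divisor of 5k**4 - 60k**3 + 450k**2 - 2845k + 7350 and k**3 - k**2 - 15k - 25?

k - 5

Euclidean algorithm in ℚ[k]:
  5k**4 - 60k**3 + 450k**2 - 2845k + 7350 = (5k - 55)(k**3 - k**2 - 15k - 25) + (470k**2 - 3545k + 5975)
  k**3 - k**2 - 15k - 25 = ((1/470)k + 123/8836)(470k**2 - 3545k + 5975) + ((191165/8836)k - 955825/8836)
  470k**2 - 3545k + 5975 = ((830584/38233)k - 2111804/38233)((191165/8836)k - 955825/8836) + (0)
Last nonzero remainder: (191165/8836)k - 955825/8836. Dividing through by 191165/8836 gives the monic gcd k - 5.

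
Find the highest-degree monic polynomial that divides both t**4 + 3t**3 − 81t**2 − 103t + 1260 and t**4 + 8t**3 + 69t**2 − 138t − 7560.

t**2 + 2t − 63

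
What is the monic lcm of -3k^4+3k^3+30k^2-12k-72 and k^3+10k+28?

Euclidean algorithm in ℚ[k]:
  -3k^4+3k^3+30k^2-12k-72 = (-3k+3)(k^3+10k+28) + (60k^2+42k-156)
  k^3+10k+28 = ((1/60)k-7/600)(60k^2+42k-156) + ((1309/100)k+1309/50)
  60k^2+42k-156 = ((6000/1309)k-7800/1309)((1309/100)k+1309/50) + (0)
Last nonzero remainder: (1309/100)k+1309/50. Dividing through by 1309/100 gives the monic gcd k+2.
Then lcm(f, g) = f·g / gcd(f, g); expanding and making the result monic gives the answer.

k^6-3k^5+6k^4+10k^3-124k^2+8k+336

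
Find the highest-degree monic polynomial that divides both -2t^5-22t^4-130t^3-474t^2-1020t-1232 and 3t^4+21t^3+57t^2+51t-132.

Repeated division with remainder:
  -2t^5-22t^4-130t^3-474t^2-1020t-1232 = (-(2/3)t-8/3)(3t^4+21t^3+57t^2+51t-132) + (-36t^3-288t^2-972t-1584)
  3t^4+21t^3+57t^2+51t-132 = (-(1/12)t+1/12)(-36t^3-288t^2-972t-1584) + (0)
Last nonzero remainder: -36t^3-288t^2-972t-1584. Dividing through by -36 gives the monic gcd t^3+8t^2+27t+44.

t^3+8t^2+27t+44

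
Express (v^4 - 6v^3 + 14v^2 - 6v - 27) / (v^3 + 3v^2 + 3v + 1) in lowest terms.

(v^3 - 7v^2 + 21v - 27)/(v^2 + 2v + 1)

By polynomial division,
  v^4 - 6v^3 + 14v^2 - 6v - 27 = (v - 9)(v^3 + 3v^2 + 3v + 1) + (38v^2 + 20v - 18)
  v^3 + 3v^2 + 3v + 1 = ((1/38)v + 47/722)(38v^2 + 20v - 18) + ((784/361)v + 784/361)
  38v^2 + 20v - 18 = ((6859/392)v - 3249/392)((784/361)v + 784/361) + (0)
Last nonzero remainder: (784/361)v + 784/361. Dividing through by 784/361 gives the monic gcd v + 1.
Cancel v + 1 from numerator and denominator to get the reduced form.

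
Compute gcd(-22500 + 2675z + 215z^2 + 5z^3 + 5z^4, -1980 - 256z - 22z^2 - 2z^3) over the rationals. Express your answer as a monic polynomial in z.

9 + z

Euclidean algorithm in ℚ[z]:
  5z^4 + 5z^3 + 215z^2 + 2675z - 22500 = (-(5/2)z + 25)(-2z^3 - 22z^2 - 256z - 1980) + (125z^2 + 4125z + 27000)
  -2z^3 - 22z^2 - 256z - 1980 = (-(2/125)z + 44/125)(125z^2 + 4125z + 27000) + (-1276z - 11484)
  125z^2 + 4125z + 27000 = (-(125/1276)z - 750/319)(-1276z - 11484) + (0)
Last nonzero remainder: -1276z - 11484. Dividing through by -1276 gives the monic gcd z + 9.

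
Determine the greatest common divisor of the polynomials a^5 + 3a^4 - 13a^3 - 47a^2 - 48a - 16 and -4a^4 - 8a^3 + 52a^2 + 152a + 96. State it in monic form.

Euclidean algorithm in ℚ[a]:
  a^5 + 3a^4 - 13a^3 - 47a^2 - 48a - 16 = (-(1/4)a - 1/4)(-4a^4 - 8a^3 + 52a^2 + 152a + 96) + (-2a^3 + 4a^2 + 14a + 8)
  -4a^4 - 8a^3 + 52a^2 + 152a + 96 = (2a + 8)(-2a^3 + 4a^2 + 14a + 8) + (-8a^2 + 24a + 32)
  -2a^3 + 4a^2 + 14a + 8 = ((1/4)a + 1/4)(-8a^2 + 24a + 32) + (0)
Last nonzero remainder: -8a^2 + 24a + 32. Dividing through by -8 gives the monic gcd a^2 - 3a - 4.

a^2 - 3a - 4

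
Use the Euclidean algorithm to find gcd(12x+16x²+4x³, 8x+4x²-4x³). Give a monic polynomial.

By polynomial division,
  4x³+16x²+12x = (-1)(-4x³+4x²+8x) + (20x²+20x)
  -4x³+4x²+8x = (-(1/5)x+2/5)(20x²+20x) + (0)
Last nonzero remainder: 20x²+20x. Dividing through by 20 gives the monic gcd x²+x.

x+x²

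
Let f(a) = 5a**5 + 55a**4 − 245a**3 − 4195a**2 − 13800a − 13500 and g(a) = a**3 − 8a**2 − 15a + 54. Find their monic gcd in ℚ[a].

a**2 − 6a − 27

Apply the Euclidean algorithm:
  5a**5 + 55a**4 − 245a**3 − 4195a**2 − 13800a − 13500 = (5a**2 + 95a + 590)(a**3 − 8a**2 − 15a + 54) + (1680a**2 − 10080a − 45360)
  a**3 − 8a**2 − 15a + 54 = ((1/1680)a − 1/840)(1680a**2 − 10080a − 45360) + (0)
Last nonzero remainder: 1680a**2 − 10080a − 45360. Dividing through by 1680 gives the monic gcd a**2 − 6a − 27.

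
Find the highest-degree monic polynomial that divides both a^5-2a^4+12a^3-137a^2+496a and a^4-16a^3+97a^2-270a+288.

By polynomial division,
  a^5-2a^4+12a^3-137a^2+496a = (a+14)(a^4-16a^3+97a^2-270a+288) + (139a^3-1225a^2+3988a-4032)
  a^4-16a^3+97a^2-270a+288 = ((1/139)a-999/19321)(139a^3-1225a^2+3988a-4032) + ((96030/19321)a^2-(672210/19321)a+1536480/19321)
  139a^3-1225a^2+3988a-4032 = ((2685619/96030)a-270494/5335)((96030/19321)a^2-(672210/19321)a+1536480/19321) + (0)
Last nonzero remainder: (96030/19321)a^2-(672210/19321)a+1536480/19321. Dividing through by 96030/19321 gives the monic gcd a^2-7a+16.

a^2-7a+16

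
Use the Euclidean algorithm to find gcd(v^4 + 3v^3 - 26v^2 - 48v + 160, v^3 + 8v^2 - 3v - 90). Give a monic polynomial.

v + 5

Apply the Euclidean algorithm:
  v^4 + 3v^3 - 26v^2 - 48v + 160 = (v - 5)(v^3 + 8v^2 - 3v - 90) + (17v^2 + 27v - 290)
  v^3 + 8v^2 - 3v - 90 = ((1/17)v + 109/289)(17v^2 + 27v - 290) + ((1120/289)v + 5600/289)
  17v^2 + 27v - 290 = ((4913/1120)v - 8381/560)((1120/289)v + 5600/289) + (0)
Last nonzero remainder: (1120/289)v + 5600/289. Dividing through by 1120/289 gives the monic gcd v + 5.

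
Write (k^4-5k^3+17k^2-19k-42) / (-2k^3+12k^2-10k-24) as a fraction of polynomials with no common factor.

(-k^2+3k-14)/(2k-8)

By polynomial division,
  k^4-5k^3+17k^2-19k-42 = (-(1/2)k-1/2)(-2k^3+12k^2-10k-24) + (18k^2-36k-54)
  -2k^3+12k^2-10k-24 = (-(1/9)k+4/9)(18k^2-36k-54) + (0)
Last nonzero remainder: 18k^2-36k-54. Dividing through by 18 gives the monic gcd k^2-2k-3.
Cancel k^2-2k-3 from numerator and denominator to get the reduced form.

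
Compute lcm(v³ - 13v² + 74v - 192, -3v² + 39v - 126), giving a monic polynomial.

v⁴ - 20v³ + 165v² - 710v + 1344

Apply the Euclidean algorithm:
  v³ - 13v² + 74v - 192 = (-(1/3)v)(-3v² + 39v - 126) + (32v - 192)
  -3v² + 39v - 126 = (-(3/32)v + 21/32)(32v - 192) + (0)
Last nonzero remainder: 32v - 192. Dividing through by 32 gives the monic gcd v - 6.
Then lcm(f, g) = f·g / gcd(f, g); expanding and making the result monic gives the answer.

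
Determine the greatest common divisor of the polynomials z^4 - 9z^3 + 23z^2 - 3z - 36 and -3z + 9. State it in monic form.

z - 3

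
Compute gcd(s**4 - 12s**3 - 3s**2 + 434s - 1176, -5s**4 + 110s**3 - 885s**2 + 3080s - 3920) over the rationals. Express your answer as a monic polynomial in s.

s**3 - 18s**2 + 105s - 196

By polynomial division,
  s**4 - 12s**3 - 3s**2 + 434s - 1176 = (-1/5)(-5s**4 + 110s**3 - 885s**2 + 3080s - 3920) + (10s**3 - 180s**2 + 1050s - 1960)
  -5s**4 + 110s**3 - 885s**2 + 3080s - 3920 = (-(1/2)s + 2)(10s**3 - 180s**2 + 1050s - 1960) + (0)
Last nonzero remainder: 10s**3 - 180s**2 + 1050s - 1960. Dividing through by 10 gives the monic gcd s**3 - 18s**2 + 105s - 196.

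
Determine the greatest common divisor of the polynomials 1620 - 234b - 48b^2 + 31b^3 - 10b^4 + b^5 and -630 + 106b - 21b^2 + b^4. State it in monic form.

-90 + 28b - 7b^2 + b^3

Euclidean algorithm in ℚ[b]:
  b^5 - 10b^4 + 31b^3 - 48b^2 - 234b + 1620 = (b - 10)(b^4 - 21b^2 + 106b - 630) + (52b^3 - 364b^2 + 1456b - 4680)
  b^4 - 21b^2 + 106b - 630 = ((1/52)b + 7/52)(52b^3 - 364b^2 + 1456b - 4680) + (0)
Last nonzero remainder: 52b^3 - 364b^2 + 1456b - 4680. Dividing through by 52 gives the monic gcd b^3 - 7b^2 + 28b - 90.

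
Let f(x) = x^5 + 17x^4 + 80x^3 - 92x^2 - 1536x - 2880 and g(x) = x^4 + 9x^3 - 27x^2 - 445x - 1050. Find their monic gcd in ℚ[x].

x^2 + 11x + 30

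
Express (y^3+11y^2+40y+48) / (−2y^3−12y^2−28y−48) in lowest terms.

(−y^2−7y−12)/(2y^2+4y+12)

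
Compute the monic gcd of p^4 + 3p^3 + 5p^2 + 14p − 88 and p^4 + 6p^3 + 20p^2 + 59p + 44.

Euclidean algorithm in ℚ[p]:
  p^4 + 3p^3 + 5p^2 + 14p − 88 = (p^4 + 6p^3 + 20p^2 + 59p + 44) + (−3p^3 − 15p^2 − 45p − 132)
  p^4 + 6p^3 + 20p^2 + 59p + 44 = (−(1/3)p − 1/3)(−3p^3 − 15p^2 − 45p − 132) + (0)
Last nonzero remainder: −3p^3 − 15p^2 − 45p − 132. Dividing through by −3 gives the monic gcd p^3 + 5p^2 + 15p + 44.

p^3 + 5p^2 + 15p + 44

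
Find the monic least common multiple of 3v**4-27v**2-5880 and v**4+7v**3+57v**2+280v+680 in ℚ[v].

Euclidean algorithm in ℚ[v]:
  3v**4-27v**2-5880 = (3)(v**4+7v**3+57v**2+280v+680) + (-21v**3-198v**2-840v-7920)
  v**4+7v**3+57v**2+280v+680 = (-(1/21)v+17/147)(-21v**3-198v**2-840v-7920) + ((1955/49)v**2+78200/49)
  -21v**3-198v**2-840v-7920 = (-(1029/1955)v-9702/1955)((1955/49)v**2+78200/49) + (0)
Last nonzero remainder: (1955/49)v**2+78200/49. Dividing through by 1955/49 gives the monic gcd v**2+40.
Then lcm(f, g) = f·g / gcd(f, g); expanding and making the result monic gives the answer.

v**6+7v**5+8v**4-63v**3-2113v**2-13720v-33320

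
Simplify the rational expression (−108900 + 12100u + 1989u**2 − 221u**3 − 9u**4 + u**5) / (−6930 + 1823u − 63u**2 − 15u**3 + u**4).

By polynomial division,
  u**5 − 9u**4 − 221u**3 + 1989u**2 + 12100u − 108900 = (u + 6)(u**4 − 15u**3 − 63u**2 + 1823u − 6930) + (−68u**3 + 544u**2 + 8092u − 67320)
  u**4 − 15u**3 − 63u**2 + 1823u − 6930 = (−(1/68)u + 7/68)(−68u**3 + 544u**2 + 8092u − 67320) + (0)
Last nonzero remainder: −68u**3 + 544u**2 + 8092u − 67320. Dividing through by −68 gives the monic gcd u**3 − 8u**2 − 119u + 990.
Cancel u**3 − 8u**2 − 119u + 990 from numerator and denominator to get the reduced form.

(−110 − u + u**2)/(−7 + u)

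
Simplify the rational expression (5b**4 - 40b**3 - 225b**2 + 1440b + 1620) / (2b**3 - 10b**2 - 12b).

Euclidean algorithm in ℚ[b]:
  5b**4 - 40b**3 - 225b**2 + 1440b + 1620 = ((5/2)b - 15/2)(2b**3 - 10b**2 - 12b) + (-270b**2 + 1350b + 1620)
  2b**3 - 10b**2 - 12b = (-(1/135)b)(-270b**2 + 1350b + 1620) + (0)
Last nonzero remainder: -270b**2 + 1350b + 1620. Dividing through by -270 gives the monic gcd b**2 - 5b - 6.
Cancel b**2 - 5b - 6 from numerator and denominator to get the reduced form.

(5b**2 - 15b - 270)/(2b)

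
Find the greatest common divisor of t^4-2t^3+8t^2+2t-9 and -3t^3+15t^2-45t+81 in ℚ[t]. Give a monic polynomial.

t^2-2t+9

Euclidean algorithm in ℚ[t]:
  t^4-2t^3+8t^2+2t-9 = (-(1/3)t-1)(-3t^3+15t^2-45t+81) + (8t^2-16t+72)
  -3t^3+15t^2-45t+81 = (-(3/8)t+9/8)(8t^2-16t+72) + (0)
Last nonzero remainder: 8t^2-16t+72. Dividing through by 8 gives the monic gcd t^2-2t+9.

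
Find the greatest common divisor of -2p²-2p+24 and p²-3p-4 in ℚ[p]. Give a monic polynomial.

1

Apply the Euclidean algorithm:
  -2p²-2p+24 = (-2)(p²-3p-4) + (-8p+16)
  p²-3p-4 = (-(1/8)p+1/8)(-8p+16) + (-6)
  -8p+16 = ((4/3)p-8/3)(-6) + (0)
The last nonzero remainder is the constant -6, so the polynomials are coprime and gcd = 1.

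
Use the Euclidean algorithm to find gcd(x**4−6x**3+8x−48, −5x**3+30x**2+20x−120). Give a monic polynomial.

x**2−4x−12

Euclidean algorithm in ℚ[x]:
  x**4−6x**3+8x−48 = (−(1/5)x)(−5x**3+30x**2+20x−120) + (4x**2−16x−48)
  −5x**3+30x**2+20x−120 = (−(5/4)x+5/2)(4x**2−16x−48) + (0)
Last nonzero remainder: 4x**2−16x−48. Dividing through by 4 gives the monic gcd x**2−4x−12.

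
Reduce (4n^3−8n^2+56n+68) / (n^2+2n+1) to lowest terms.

(4n^2−12n+68)/(n+1)

Euclidean algorithm in ℚ[n]:
  4n^3−8n^2+56n+68 = (4n−16)(n^2+2n+1) + (84n+84)
  n^2+2n+1 = ((1/84)n+1/84)(84n+84) + (0)
Last nonzero remainder: 84n+84. Dividing through by 84 gives the monic gcd n+1.
Cancel n+1 from numerator and denominator to get the reduced form.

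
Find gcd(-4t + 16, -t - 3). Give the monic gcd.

1

By polynomial division,
  -4t + 16 = (4)(-t - 3) + (28)
  -t - 3 = (-(1/28)t - 3/28)(28) + (0)
The last nonzero remainder is the constant 28, so the polynomials are coprime and gcd = 1.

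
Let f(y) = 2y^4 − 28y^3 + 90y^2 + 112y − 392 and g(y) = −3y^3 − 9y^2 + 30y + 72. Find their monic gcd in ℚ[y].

y + 2

Apply the Euclidean algorithm:
  2y^4 − 28y^3 + 90y^2 + 112y − 392 = (−(2/3)y + 34/3)(−3y^3 − 9y^2 + 30y + 72) + (212y^2 − 180y − 1208)
  −3y^3 − 9y^2 + 30y + 72 = (−(3/212)y − 153/2809)(212y^2 − 180y − 1208) + ((8712/2809)y + 17424/2809)
  212y^2 − 180y − 1208 = ((148877/2178)y − 424159/2178)((8712/2809)y + 17424/2809) + (0)
Last nonzero remainder: (8712/2809)y + 17424/2809. Dividing through by 8712/2809 gives the monic gcd y + 2.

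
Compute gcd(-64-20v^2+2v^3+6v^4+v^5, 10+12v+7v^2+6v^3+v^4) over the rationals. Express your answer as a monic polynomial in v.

Euclidean algorithm in ℚ[v]:
  v^5+6v^4+2v^3-20v^2-64 = (v)(v^4+6v^3+7v^2+12v+10) + (-5v^3-32v^2-10v-64)
  v^4+6v^3+7v^2+12v+10 = (-(1/5)v+2/25)(-5v^3-32v^2-10v-64) + ((189/25)v^2+378/25)
  -5v^3-32v^2-10v-64 = (-(125/189)v-800/189)((189/25)v^2+378/25) + (0)
Last nonzero remainder: (189/25)v^2+378/25. Dividing through by 189/25 gives the monic gcd v^2+2.

2+v^2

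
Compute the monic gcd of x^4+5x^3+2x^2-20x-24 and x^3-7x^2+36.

Apply the Euclidean algorithm:
  x^4+5x^3+2x^2-20x-24 = (x+12)(x^3-7x^2+36) + (86x^2-56x-456)
  x^3-7x^2+36 = ((1/86)x-273/3698)(86x^2-56x-456) + ((2160/1849)x+4320/1849)
  86x^2-56x-456 = ((79507/1080)x-35131/180)((2160/1849)x+4320/1849) + (0)
Last nonzero remainder: (2160/1849)x+4320/1849. Dividing through by 2160/1849 gives the monic gcd x+2.

x+2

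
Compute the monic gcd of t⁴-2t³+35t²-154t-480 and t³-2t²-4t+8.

Repeated division with remainder:
  t⁴-2t³+35t²-154t-480 = (t)(t³-2t²-4t+8) + (39t²-162t-480)
  t³-2t²-4t+8 = ((1/39)t+28/507)(39t²-162t-480) + ((2916/169)t+5832/169)
  39t²-162t-480 = ((2197/972)t-3380/243)((2916/169)t+5832/169) + (0)
Last nonzero remainder: (2916/169)t+5832/169. Dividing through by 2916/169 gives the monic gcd t+2.

t+2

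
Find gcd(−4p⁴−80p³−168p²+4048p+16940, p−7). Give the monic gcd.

Euclidean algorithm in ℚ[p]:
  −4p⁴−80p³−168p²+4048p+16940 = (−4p³−108p²−924p−2420)(p−7) + (0)
The last nonzero remainder p−7 is already monic.

p−7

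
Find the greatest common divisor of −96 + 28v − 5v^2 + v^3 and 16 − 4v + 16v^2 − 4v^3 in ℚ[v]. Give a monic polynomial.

−4 + v

By polynomial division,
  v^3 − 5v^2 + 28v − 96 = (−1/4)(−4v^3 + 16v^2 − 4v + 16) + (−v^2 + 27v − 92)
  −4v^3 + 16v^2 − 4v + 16 = (4v + 92)(−v^2 + 27v − 92) + (−2120v + 8480)
  −v^2 + 27v − 92 = ((1/2120)v − 23/2120)(−2120v + 8480) + (0)
Last nonzero remainder: −2120v + 8480. Dividing through by −2120 gives the monic gcd v − 4.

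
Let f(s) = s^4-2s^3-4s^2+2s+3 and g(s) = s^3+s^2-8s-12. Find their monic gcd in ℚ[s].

s-3

By polynomial division,
  s^4-2s^3-4s^2+2s+3 = (s-3)(s^3+s^2-8s-12) + (7s^2-10s-33)
  s^3+s^2-8s-12 = ((1/7)s+17/49)(7s^2-10s-33) + ((9/49)s-27/49)
  7s^2-10s-33 = ((343/9)s+539/9)((9/49)s-27/49) + (0)
Last nonzero remainder: (9/49)s-27/49. Dividing through by 9/49 gives the monic gcd s-3.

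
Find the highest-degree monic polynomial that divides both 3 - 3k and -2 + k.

1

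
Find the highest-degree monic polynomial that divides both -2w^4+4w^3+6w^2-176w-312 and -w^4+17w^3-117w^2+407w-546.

Repeated division with remainder:
  -2w^4+4w^3+6w^2-176w-312 = (2)(-w^4+17w^3-117w^2+407w-546) + (-30w^3+240w^2-990w+780)
  -w^4+17w^3-117w^2+407w-546 = ((1/30)w-3/10)(-30w^3+240w^2-990w+780) + (-12w^2+84w-312)
  -30w^3+240w^2-990w+780 = ((5/2)w-5/2)(-12w^2+84w-312) + (0)
Last nonzero remainder: -12w^2+84w-312. Dividing through by -12 gives the monic gcd w^2-7w+26.

w^2-7w+26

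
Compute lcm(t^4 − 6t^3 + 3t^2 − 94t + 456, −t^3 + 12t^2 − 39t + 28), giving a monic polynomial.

t^6 − 14t^5 + 58t^4 − 160t^3 + 1229t^2 − 4306t + 3192

Apply the Euclidean algorithm:
  t^4 − 6t^3 + 3t^2 − 94t + 456 = (−t − 6)(−t^3 + 12t^2 − 39t + 28) + (36t^2 − 300t + 624)
  −t^3 + 12t^2 − 39t + 28 = (−(1/36)t + 11/108)(36t^2 − 300t + 624) + ((80/9)t − 320/9)
  36t^2 − 300t + 624 = ((81/20)t − 351/20)((80/9)t − 320/9) + (0)
Last nonzero remainder: (80/9)t − 320/9. Dividing through by 80/9 gives the monic gcd t − 4.
Then lcm(f, g) = f·g / gcd(f, g); expanding and making the result monic gives the answer.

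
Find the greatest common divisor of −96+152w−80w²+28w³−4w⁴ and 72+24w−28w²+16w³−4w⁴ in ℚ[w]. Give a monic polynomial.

By polynomial division,
  −4w⁴+28w³−80w²+152w−96 = (−4w⁴+16w³−28w²+24w+72) + (12w³−52w²+128w−168)
  −4w⁴+16w³−28w²+24w+72 = (−(1/3)w−1/9)(12w³−52w²+128w−168) + ((80/9)w²−(160/9)w+160/3)
  12w³−52w²+128w−168 = ((27/20)w−63/20)((80/9)w²−(160/9)w+160/3) + (0)
Last nonzero remainder: (80/9)w²−(160/9)w+160/3. Dividing through by 80/9 gives the monic gcd w²−2w+6.

6−2w+w²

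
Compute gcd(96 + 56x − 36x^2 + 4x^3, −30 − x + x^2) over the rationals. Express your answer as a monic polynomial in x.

By polynomial division,
  4x^3 − 36x^2 + 56x + 96 = (4x − 32)(x^2 − x − 30) + (144x − 864)
  x^2 − x − 30 = ((1/144)x + 5/144)(144x − 864) + (0)
Last nonzero remainder: 144x − 864. Dividing through by 144 gives the monic gcd x − 6.

−6 + x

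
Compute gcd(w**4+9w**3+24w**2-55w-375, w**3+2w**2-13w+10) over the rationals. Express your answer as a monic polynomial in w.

Apply the Euclidean algorithm:
  w**4+9w**3+24w**2-55w-375 = (w+7)(w**3+2w**2-13w+10) + (23w**2+26w-445)
  w**3+2w**2-13w+10 = ((1/23)w+20/529)(23w**2+26w-445) + ((2838/529)w+14190/529)
  23w**2+26w-445 = ((12167/2838)w-47081/2838)((2838/529)w+14190/529) + (0)
Last nonzero remainder: (2838/529)w+14190/529. Dividing through by 2838/529 gives the monic gcd w+5.

w+5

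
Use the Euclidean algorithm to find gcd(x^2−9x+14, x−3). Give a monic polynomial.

1

By polynomial division,
  x^2−9x+14 = (x−6)(x−3) + (−4)
  x−3 = (−(1/4)x+3/4)(−4) + (0)
The last nonzero remainder is the constant −4, so the polynomials are coprime and gcd = 1.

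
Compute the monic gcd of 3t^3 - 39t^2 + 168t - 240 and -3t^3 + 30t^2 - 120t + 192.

t - 4

Apply the Euclidean algorithm:
  3t^3 - 39t^2 + 168t - 240 = (-1)(-3t^3 + 30t^2 - 120t + 192) + (-9t^2 + 48t - 48)
  -3t^3 + 30t^2 - 120t + 192 = ((1/3)t - 14/9)(-9t^2 + 48t - 48) + (-(88/3)t + 352/3)
  -9t^2 + 48t - 48 = ((27/88)t - 9/22)(-(88/3)t + 352/3) + (0)
Last nonzero remainder: -(88/3)t + 352/3. Dividing through by -88/3 gives the monic gcd t - 4.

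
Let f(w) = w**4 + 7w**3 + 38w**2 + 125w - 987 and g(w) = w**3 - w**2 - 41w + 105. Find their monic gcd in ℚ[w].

Apply the Euclidean algorithm:
  w**4 + 7w**3 + 38w**2 + 125w - 987 = (w + 8)(w**3 - w**2 - 41w + 105) + (87w**2 + 348w - 1827)
  w**3 - w**2 - 41w + 105 = ((1/87)w - 5/87)(87w**2 + 348w - 1827) + (0)
Last nonzero remainder: 87w**2 + 348w - 1827. Dividing through by 87 gives the monic gcd w**2 + 4w - 21.

w**2 + 4w - 21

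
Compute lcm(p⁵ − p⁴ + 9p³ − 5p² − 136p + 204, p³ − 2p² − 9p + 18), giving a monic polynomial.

p⁶ − 4p⁵ + 12p⁴ − 32p³ − 121p² + 612p − 612

Repeated division with remainder:
  p⁵ − p⁴ + 9p³ − 5p² − 136p + 204 = (p² + p + 20)(p³ − 2p² − 9p + 18) + (26p² + 26p − 156)
  p³ − 2p² − 9p + 18 = ((1/26)p − 3/26)(26p² + 26p − 156) + (0)
Last nonzero remainder: 26p² + 26p − 156. Dividing through by 26 gives the monic gcd p² + p − 6.
Then lcm(f, g) = f·g / gcd(f, g); expanding and making the result monic gives the answer.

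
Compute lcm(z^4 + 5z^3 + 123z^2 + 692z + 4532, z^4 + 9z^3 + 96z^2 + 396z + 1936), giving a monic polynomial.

z^6 + 6z^5 + 172z^4 + 1035z^3 + 10636z^2 + 34980z + 199408

Repeated division with remainder:
  z^4 + 5z^3 + 123z^2 + 692z + 4532 = (z^4 + 9z^3 + 96z^2 + 396z + 1936) + (-4z^3 + 27z^2 + 296z + 2596)
  z^4 + 9z^3 + 96z^2 + 396z + 1936 = (-(1/4)z - 63/16)(-4z^3 + 27z^2 + 296z + 2596) + ((4421/16)z^2 + (4421/2)z + 48631/4)
  -4z^3 + 27z^2 + 296z + 2596 = (-(64/4421)z + 944/4421)((4421/16)z^2 + (4421/2)z + 48631/4) + (0)
Last nonzero remainder: (4421/16)z^2 + (4421/2)z + 48631/4. Dividing through by 4421/16 gives the monic gcd z^2 + 8z + 44.
Then lcm(f, g) = f·g / gcd(f, g); expanding and making the result monic gives the answer.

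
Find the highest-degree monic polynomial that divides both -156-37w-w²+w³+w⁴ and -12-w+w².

Repeated division with remainder:
  w⁴+w³-w²-37w-156 = (w²+2w+13)(w²-w-12) + (0)
The last nonzero remainder w²-w-12 is already monic.

-12-w+w²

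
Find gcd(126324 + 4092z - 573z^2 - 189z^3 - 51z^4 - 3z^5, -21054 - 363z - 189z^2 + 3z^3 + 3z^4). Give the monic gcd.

638 + 69z + 12z^2 + z^3

Repeated division with remainder:
  -3z^5 - 51z^4 - 189z^3 - 573z^2 + 4092z + 126324 = (-z - 16)(3z^4 + 3z^3 - 189z^2 - 363z - 21054) + (-330z^3 - 3960z^2 - 22770z - 210540)
  3z^4 + 3z^3 - 189z^2 - 363z - 21054 = (-(1/110)z + 1/10)(-330z^3 - 3960z^2 - 22770z - 210540) + (0)
Last nonzero remainder: -330z^3 - 3960z^2 - 22770z - 210540. Dividing through by -330 gives the monic gcd z^3 + 12z^2 + 69z + 638.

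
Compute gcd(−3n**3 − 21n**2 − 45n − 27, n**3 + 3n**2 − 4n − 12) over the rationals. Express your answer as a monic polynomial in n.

n + 3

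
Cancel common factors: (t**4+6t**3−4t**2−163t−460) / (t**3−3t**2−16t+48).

(t**3+2t**2−12t−115)/(t**2−7t+12)

By polynomial division,
  t**4+6t**3−4t**2−163t−460 = (t+9)(t**3−3t**2−16t+48) + (39t**2−67t−892)
  t**3−3t**2−16t+48 = ((1/39)t−50/1521)(39t**2−67t−892) + ((7102/1521)t+28408/1521)
  39t**2−67t−892 = ((59319/7102)t−339183/7102)((7102/1521)t+28408/1521) + (0)
Last nonzero remainder: (7102/1521)t+28408/1521. Dividing through by 7102/1521 gives the monic gcd t+4.
Cancel t+4 from numerator and denominator to get the reduced form.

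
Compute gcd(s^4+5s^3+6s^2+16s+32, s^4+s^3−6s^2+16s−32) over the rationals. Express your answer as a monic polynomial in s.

s^3+3s^2+16

Repeated division with remainder:
  s^4+5s^3+6s^2+16s+32 = (s^4+s^3−6s^2+16s−32) + (4s^3+12s^2+64)
  s^4+s^3−6s^2+16s−32 = ((1/4)s−1/2)(4s^3+12s^2+64) + (0)
Last nonzero remainder: 4s^3+12s^2+64. Dividing through by 4 gives the monic gcd s^3+3s^2+16.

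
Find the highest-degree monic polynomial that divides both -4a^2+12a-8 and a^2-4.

a-2

Apply the Euclidean algorithm:
  -4a^2+12a-8 = (-4)(a^2-4) + (12a-24)
  a^2-4 = ((1/12)a+1/6)(12a-24) + (0)
Last nonzero remainder: 12a-24. Dividing through by 12 gives the monic gcd a-2.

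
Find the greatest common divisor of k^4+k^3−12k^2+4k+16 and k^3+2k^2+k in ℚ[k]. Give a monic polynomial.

k+1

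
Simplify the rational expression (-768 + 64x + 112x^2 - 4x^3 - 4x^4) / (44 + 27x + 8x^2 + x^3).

By polynomial division,
  -4x^4 - 4x^3 + 112x^2 + 64x - 768 = (-4x + 28)(x^3 + 8x^2 + 27x + 44) + (-4x^2 - 516x - 2000)
  x^3 + 8x^2 + 27x + 44 = (-(1/4)x + 121/4)(-4x^2 - 516x - 2000) + (15136x + 60544)
  -4x^2 - 516x - 2000 = (-(1/3784)x - 125/3784)(15136x + 60544) + (0)
Last nonzero remainder: 15136x + 60544. Dividing through by 15136 gives the monic gcd x + 4.
Cancel x + 4 from numerator and denominator to get the reduced form.

(-192 + 64x + 12x^2 - 4x^3)/(11 + 4x + x^2)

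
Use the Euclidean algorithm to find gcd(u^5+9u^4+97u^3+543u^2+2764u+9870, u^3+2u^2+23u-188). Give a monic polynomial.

Apply the Euclidean algorithm:
  u^5+9u^4+97u^3+543u^2+2764u+9870 = (u^2+7u+60)(u^3+2u^2+23u-188) + (450u^2+2700u+21150)
  u^3+2u^2+23u-188 = ((1/450)u-2/225)(450u^2+2700u+21150) + (0)
Last nonzero remainder: 450u^2+2700u+21150. Dividing through by 450 gives the monic gcd u^2+6u+47.

u^2+6u+47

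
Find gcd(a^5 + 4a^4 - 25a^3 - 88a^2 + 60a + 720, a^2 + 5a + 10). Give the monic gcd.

a^2 + 5a + 10

By polynomial division,
  a^5 + 4a^4 - 25a^3 - 88a^2 + 60a + 720 = (a^3 - a^2 - 30a + 72)(a^2 + 5a + 10) + (0)
The last nonzero remainder a^2 + 5a + 10 is already monic.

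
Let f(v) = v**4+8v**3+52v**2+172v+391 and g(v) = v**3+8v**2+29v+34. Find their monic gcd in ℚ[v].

v**2+6v+17

Repeated division with remainder:
  v**4+8v**3+52v**2+172v+391 = (v)(v**3+8v**2+29v+34) + (23v**2+138v+391)
  v**3+8v**2+29v+34 = ((1/23)v+2/23)(23v**2+138v+391) + (0)
Last nonzero remainder: 23v**2+138v+391. Dividing through by 23 gives the monic gcd v**2+6v+17.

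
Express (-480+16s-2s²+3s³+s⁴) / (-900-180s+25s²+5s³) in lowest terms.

(-80+16s-3s²+s³)/(-150-5s+5s²)

By polynomial division,
  s⁴+3s³-2s²+16s-480 = ((1/5)s-2/5)(5s³+25s²-180s-900) + (44s²+124s-840)
  5s³+25s²-180s-900 = ((5/44)s+30/121)(44s²+124s-840) + (-(13950/121)s-83700/121)
  44s²+124s-840 = (-(2662/6975)s+1694/1395)(-(13950/121)s-83700/121) + (0)
Last nonzero remainder: -(13950/121)s-83700/121. Dividing through by -13950/121 gives the monic gcd s+6.
Cancel s+6 from numerator and denominator to get the reduced form.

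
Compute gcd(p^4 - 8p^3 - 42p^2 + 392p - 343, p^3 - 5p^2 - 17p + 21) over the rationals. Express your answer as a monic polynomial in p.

p^2 - 8p + 7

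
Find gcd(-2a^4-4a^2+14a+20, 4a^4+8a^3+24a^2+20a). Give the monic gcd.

Repeated division with remainder:
  -2a^4-4a^2+14a+20 = (-1/2)(4a^4+8a^3+24a^2+20a) + (4a^3+8a^2+24a+20)
  4a^4+8a^3+24a^2+20a = (a)(4a^3+8a^2+24a+20) + (0)
Last nonzero remainder: 4a^3+8a^2+24a+20. Dividing through by 4 gives the monic gcd a^3+2a^2+6a+5.

a^3+2a^2+6a+5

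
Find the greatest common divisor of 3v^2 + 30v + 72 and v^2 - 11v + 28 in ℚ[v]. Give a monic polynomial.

1

Repeated division with remainder:
  3v^2 + 30v + 72 = (3)(v^2 - 11v + 28) + (63v - 12)
  v^2 - 11v + 28 = ((1/63)v - 227/1323)(63v - 12) + (11440/441)
  63v - 12 = ((27783/11440)v - 1323/2860)(11440/441) + (0)
The last nonzero remainder is the constant 11440/441, so the polynomials are coprime and gcd = 1.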